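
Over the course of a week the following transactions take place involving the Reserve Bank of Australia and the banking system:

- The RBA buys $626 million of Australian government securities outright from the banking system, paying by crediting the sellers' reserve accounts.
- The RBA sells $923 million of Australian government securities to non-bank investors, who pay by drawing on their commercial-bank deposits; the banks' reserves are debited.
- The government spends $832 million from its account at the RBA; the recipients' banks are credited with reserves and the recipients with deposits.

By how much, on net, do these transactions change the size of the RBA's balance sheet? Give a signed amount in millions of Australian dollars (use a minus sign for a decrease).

-$297 million

RBA balance sheet:
  Assets:      Securities −$297M
  Liabilities: Bank reserves +$535M, Government deposits −$832M
Change in total RBA assets = -$297 million.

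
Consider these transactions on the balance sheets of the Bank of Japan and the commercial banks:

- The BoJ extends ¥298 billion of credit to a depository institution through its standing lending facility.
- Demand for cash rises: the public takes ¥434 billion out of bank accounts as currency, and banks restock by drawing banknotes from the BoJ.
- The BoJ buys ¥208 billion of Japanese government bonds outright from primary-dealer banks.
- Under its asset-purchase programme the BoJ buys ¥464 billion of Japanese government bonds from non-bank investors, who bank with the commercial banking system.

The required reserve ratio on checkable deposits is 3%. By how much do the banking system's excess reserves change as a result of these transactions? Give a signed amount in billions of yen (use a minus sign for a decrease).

+¥535.1 billion

Discount-window loan ¥298 billion: reserves +¥298B, deposits 0.
Currency withdrawal ¥434 billion: reserves −¥434B, deposits −¥434B.
OMO purchase (from banks) ¥208 billion: reserves +¥208B, deposits 0.
Asset purchase (from non-banks) ¥464 billion: reserves +¥464B, deposits +¥464B.
Totals: Δreserves = +¥536B, Δdeposits = +¥30B.
Δrequired reserves = 3% × +¥30B = +¥0.9B.
Δexcess reserves = Δreserves − Δrequired = +¥536B − (+¥0.9B) = +¥535.1 billion.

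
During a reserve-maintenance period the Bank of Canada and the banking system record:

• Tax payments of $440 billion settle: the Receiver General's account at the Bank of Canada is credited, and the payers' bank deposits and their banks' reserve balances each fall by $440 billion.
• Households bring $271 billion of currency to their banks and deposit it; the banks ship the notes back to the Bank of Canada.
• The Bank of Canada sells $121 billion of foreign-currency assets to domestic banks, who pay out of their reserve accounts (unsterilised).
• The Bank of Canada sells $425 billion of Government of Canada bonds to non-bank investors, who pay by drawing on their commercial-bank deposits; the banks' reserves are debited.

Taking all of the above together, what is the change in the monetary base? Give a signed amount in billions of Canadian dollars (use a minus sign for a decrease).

-$986 billion

Government account inflow $440 billion: reserves shift to a non-base liability → −$440B.
Currency deposit $271 billion: just a shift between currency and reserves — both are base money → 0.
FX sale $121 billion: Bank of Canada balance sheet contracts → −$121B.
Asset sale (to non-banks) $425 billion: Bank of Canada balance sheet contracts → −$425B.
Net: −440 + 0 − 121 − 425 = -$986 billion.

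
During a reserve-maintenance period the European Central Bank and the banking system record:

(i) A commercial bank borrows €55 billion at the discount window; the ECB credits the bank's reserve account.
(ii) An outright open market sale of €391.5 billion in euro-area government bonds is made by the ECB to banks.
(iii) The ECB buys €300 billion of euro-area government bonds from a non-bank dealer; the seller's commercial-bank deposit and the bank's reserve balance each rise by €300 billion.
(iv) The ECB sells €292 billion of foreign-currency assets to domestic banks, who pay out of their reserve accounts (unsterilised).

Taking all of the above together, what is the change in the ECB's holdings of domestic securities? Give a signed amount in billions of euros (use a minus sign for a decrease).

Discount-window loan €55 billion: the ECB's securities portfolio is untouched → 0.
OMO sale (to banks) €391.5 billion: securities removed from the ECB's portfolio → −€391.5B.
Asset purchase (from non-banks) €300 billion: securities added to the ECB's portfolio → +€300B.
FX sale €292 billion: the ECB's securities portfolio is untouched → 0.
Net: 0 − 391.5 + 300 + 0 = -€91.5 billion.

-€91.5 billion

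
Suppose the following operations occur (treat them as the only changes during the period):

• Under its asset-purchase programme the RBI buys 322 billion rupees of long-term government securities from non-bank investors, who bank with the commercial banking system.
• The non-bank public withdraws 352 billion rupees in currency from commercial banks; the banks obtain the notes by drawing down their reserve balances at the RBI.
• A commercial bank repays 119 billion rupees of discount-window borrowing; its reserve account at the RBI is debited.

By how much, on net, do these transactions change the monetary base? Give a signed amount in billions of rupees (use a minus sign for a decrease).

+203 billion

RBI balance sheet:
  Assets:      Securities +322B, Loans to banks −119B
  Liabilities: Bank reserves −149B, Currency in circulation +352B
Commercial banking system:
  Assets:      Reserves at CB −149B
  Liabilities: Checkable deposits −30B, Borrowings from CB −119B
Monetary base = currency + reserves: +352B + (−149B) = +203 billion.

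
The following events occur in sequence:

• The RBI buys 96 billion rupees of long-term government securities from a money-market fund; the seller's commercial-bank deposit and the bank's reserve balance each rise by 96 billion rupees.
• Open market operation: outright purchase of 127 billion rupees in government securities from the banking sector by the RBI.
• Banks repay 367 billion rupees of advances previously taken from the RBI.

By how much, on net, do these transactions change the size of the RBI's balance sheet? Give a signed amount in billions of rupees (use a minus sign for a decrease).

RBI balance sheet:
  Assets:      Securities +223B, Loans to banks −367B
  Liabilities: Bank reserves −144B
Commercial banking system:
  Assets:      Reserves at CB −144B, Securities −127B
  Liabilities: Checkable deposits +96B, Borrowings from CB −367B
Change in total RBI assets = -144 billion.

-144 billion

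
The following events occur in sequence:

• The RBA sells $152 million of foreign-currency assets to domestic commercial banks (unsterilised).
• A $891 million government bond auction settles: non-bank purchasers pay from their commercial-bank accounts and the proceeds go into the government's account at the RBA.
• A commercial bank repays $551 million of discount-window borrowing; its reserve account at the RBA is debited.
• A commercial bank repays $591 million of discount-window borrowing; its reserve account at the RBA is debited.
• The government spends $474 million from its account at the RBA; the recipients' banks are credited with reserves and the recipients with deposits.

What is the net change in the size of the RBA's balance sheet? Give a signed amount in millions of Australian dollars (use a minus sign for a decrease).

FX sale $152 million: an RBA asset is shed → −$152M.
Government account inflow $891 million: only the composition of liabilities changes → 0.
Discount-window repayment $551 million: an RBA asset is shed → −$551M.
Discount-window repayment $591 million: an RBA asset is shed → −$591M.
Government spending $474 million: only the composition of liabilities changes → 0.
Net: −152 + 0 − 551 − 591 + 0 = -$1294 million.

-$1294 million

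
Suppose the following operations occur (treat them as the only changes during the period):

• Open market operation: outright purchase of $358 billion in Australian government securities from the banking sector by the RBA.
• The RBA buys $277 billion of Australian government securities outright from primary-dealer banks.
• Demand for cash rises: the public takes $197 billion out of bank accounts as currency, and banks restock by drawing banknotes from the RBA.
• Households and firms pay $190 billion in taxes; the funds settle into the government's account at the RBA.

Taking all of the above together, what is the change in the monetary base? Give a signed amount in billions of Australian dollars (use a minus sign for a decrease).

+$445 billion

OMO purchase (from banks) $358 billion: RBA balance sheet expands → +$358B.
OMO purchase (from banks) $277 billion: RBA balance sheet expands → +$277B.
Currency withdrawal $197 billion: just a shift between currency and reserves — both are base money → 0.
Government account inflow $190 billion: reserves shift to a non-base liability → −$190B.
Net: 358 + 277 + 0 − 190 = +$445 billion.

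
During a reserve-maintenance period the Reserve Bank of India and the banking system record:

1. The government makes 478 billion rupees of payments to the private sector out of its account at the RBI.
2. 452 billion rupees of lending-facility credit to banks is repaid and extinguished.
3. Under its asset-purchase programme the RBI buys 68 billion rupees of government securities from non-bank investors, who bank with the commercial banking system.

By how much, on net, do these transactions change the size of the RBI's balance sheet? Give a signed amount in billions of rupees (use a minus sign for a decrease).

RBI balance sheet:
  Assets:      Securities +68B, Loans to banks −452B
  Liabilities: Bank reserves +94B, Government deposits −478B
Commercial banking system:
  Assets:      Reserves at CB +94B
  Liabilities: Checkable deposits +546B, Borrowings from CB −452B
Change in total RBI assets = -384 billion.

-384 billion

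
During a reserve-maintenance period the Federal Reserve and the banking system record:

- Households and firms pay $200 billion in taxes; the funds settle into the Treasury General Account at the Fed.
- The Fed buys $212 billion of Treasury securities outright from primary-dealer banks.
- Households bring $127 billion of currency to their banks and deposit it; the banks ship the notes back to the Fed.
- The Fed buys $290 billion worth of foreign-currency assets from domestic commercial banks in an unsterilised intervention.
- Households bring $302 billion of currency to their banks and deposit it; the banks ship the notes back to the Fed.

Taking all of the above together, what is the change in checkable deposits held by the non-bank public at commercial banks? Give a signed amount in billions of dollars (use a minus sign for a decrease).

+$229 billion

Fed balance sheet:
  Assets:      Securities +$212B, Foreign assets +$290B
  Liabilities: Bank reserves +$731B, Currency in circulation −$429B, Government deposits +$200B
Commercial banking system:
  Assets:      Reserves at CB +$731B, Securities −$212B, Foreign assets −$290B
  Liabilities: Checkable deposits +$229B
So the change in checkable deposits held by the non-bank public at commercial banks is +$229 billion.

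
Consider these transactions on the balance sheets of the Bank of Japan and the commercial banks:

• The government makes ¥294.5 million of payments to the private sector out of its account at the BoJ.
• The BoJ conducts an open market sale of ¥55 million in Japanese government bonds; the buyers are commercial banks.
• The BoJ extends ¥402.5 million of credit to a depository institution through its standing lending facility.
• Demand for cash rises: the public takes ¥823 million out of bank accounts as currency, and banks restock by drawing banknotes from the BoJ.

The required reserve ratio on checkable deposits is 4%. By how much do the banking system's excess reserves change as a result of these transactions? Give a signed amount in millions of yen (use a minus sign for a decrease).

-¥159.86 million

Government spending ¥294.5 million: reserves +¥294.5M, deposits +¥294.5M.
OMO sale (to banks) ¥55 million: reserves −¥55M, deposits 0.
Discount-window loan ¥402.5 million: reserves +¥402.5M, deposits 0.
Currency withdrawal ¥823 million: reserves −¥823M, deposits −¥823M.
Totals: Δreserves = −¥181M, Δdeposits = −¥528.5M.
Δrequired reserves = 4% × −¥528.5M = −¥21.14M.
Δexcess reserves = Δreserves − Δrequired = −¥181M − (−¥21.14M) = -¥159.86 million.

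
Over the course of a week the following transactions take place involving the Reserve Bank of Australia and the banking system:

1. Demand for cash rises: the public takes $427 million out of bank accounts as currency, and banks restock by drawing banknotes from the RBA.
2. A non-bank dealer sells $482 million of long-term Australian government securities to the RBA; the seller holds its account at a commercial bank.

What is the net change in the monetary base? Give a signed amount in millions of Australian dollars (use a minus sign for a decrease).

+$482 million

RBA balance sheet:
  Assets:      Securities +$482M
  Liabilities: Bank reserves +$55M, Currency in circulation +$427M
Monetary base = currency + reserves: +$427M + (+$55M) = +$482 million.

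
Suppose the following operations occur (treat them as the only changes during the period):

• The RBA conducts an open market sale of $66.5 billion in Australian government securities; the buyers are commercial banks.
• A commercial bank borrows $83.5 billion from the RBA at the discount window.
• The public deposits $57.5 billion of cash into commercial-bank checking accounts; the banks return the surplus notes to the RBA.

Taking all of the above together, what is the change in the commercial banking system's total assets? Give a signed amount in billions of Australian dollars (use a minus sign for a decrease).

+$141 billion

OMO sale (to banks) $66.5 billion: just an asset swap on bank balance sheets → 0.
Discount-window loan $83.5 billion: bank balance sheets expand → +$83.5B.
Currency deposit $57.5 billion: bank balance sheets expand → +$57.5B.
Net: 0 + 83.5 + 57.5 = +$141 billion.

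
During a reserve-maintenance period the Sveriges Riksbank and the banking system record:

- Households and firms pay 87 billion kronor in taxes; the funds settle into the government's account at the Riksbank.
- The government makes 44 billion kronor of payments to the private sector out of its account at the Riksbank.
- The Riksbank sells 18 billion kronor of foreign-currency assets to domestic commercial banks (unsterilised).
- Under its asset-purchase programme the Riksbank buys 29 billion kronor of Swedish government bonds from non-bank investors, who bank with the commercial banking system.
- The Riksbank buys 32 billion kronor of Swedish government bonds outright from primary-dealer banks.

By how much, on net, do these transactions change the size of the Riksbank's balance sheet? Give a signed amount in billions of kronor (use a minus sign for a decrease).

Government account inflow 87 billion kronor: only the composition of liabilities changes → 0.
Government spending 44 billion kronor: only the composition of liabilities changes → 0.
FX sale 18 billion kronor: a Riksbank asset is shed → −18B.
Asset purchase (from non-banks) 29 billion kronor: a Riksbank asset is acquired → +29B.
OMO purchase (from banks) 32 billion kronor: a Riksbank asset is acquired → +32B.
Net: 0 + 0 − 18 + 29 + 32 = +43 billion.

+43 billion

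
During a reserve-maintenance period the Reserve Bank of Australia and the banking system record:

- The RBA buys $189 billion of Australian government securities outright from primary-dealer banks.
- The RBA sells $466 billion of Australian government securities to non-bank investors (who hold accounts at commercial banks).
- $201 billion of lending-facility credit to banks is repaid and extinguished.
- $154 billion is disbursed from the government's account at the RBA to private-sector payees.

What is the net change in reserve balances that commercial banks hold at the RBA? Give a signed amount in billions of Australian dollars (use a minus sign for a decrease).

-$324 billion

OMO purchase (from banks) $189 billion: the RBA pays by crediting reserve accounts → +$189B.
Asset sale (to non-banks) $466 billion: the non-bank buyers' banks settle from reserves → −$466B.
Discount-window repayment $201 billion: repayment is debited from reserves → −$201B.
Government spending $154 billion: government payments flow into bank reserve accounts → +$154B.
Net: 189 − 466 − 201 + 154 = -$324 billion.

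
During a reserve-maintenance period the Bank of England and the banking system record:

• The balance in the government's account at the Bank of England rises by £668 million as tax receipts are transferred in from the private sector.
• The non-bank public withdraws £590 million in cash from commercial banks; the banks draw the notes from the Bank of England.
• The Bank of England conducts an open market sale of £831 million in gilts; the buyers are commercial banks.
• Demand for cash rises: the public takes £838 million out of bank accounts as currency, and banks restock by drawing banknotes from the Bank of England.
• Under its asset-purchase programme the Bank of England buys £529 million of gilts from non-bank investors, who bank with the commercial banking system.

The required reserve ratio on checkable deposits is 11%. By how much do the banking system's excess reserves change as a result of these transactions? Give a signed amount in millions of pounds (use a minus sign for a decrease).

-£2225.63 million

Government account inflow £668 million: reserves −£668M, deposits −£668M.
Currency withdrawal £590 million: reserves −£590M, deposits −£590M.
OMO sale (to banks) £831 million: reserves −£831M, deposits 0.
Currency withdrawal £838 million: reserves −£838M, deposits −£838M.
Asset purchase (from non-banks) £529 million: reserves +£529M, deposits +£529M.
Totals: Δreserves = −£2398M, Δdeposits = −£1567M.
Δrequired reserves = 11% × −£1567M = −£172.37M.
Δexcess reserves = Δreserves − Δrequired = −£2398M − (−£172.37M) = -£2225.63 million.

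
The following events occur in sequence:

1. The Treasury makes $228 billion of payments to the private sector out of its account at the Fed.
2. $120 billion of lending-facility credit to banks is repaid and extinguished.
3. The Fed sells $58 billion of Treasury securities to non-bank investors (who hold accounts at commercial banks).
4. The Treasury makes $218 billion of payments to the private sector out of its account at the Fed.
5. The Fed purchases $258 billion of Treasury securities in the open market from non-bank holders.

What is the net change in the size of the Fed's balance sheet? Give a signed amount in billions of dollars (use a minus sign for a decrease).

+$80 billion

Fed balance sheet:
  Assets:      Securities +$200B, Loans to banks −$120B
  Liabilities: Bank reserves +$526B, Government deposits −$446B
Change in total Fed assets = +$80 billion.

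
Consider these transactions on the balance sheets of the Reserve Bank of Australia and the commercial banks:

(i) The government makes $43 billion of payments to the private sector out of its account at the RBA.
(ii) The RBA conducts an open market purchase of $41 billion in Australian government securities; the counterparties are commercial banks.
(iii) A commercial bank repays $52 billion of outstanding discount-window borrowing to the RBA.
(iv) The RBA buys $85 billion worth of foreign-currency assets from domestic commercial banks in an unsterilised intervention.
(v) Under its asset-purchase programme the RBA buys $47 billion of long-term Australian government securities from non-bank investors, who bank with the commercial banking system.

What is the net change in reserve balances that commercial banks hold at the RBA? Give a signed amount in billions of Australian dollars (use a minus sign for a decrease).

+$164 billion

Government spending $43 billion: government payments flow into bank reserve accounts → +$43B.
OMO purchase (from banks) $41 billion: the RBA pays by crediting reserve accounts → +$41B.
Discount-window repayment $52 billion: repayment is debited from reserves → −$52B.
FX purchase $85 billion: the RBA pays by crediting reserve accounts → +$85B.
Asset purchase (from non-banks) $47 billion: the RBA pays by crediting reserve accounts → +$47B.
Net: 43 + 41 − 52 + 85 + 47 = +$164 billion.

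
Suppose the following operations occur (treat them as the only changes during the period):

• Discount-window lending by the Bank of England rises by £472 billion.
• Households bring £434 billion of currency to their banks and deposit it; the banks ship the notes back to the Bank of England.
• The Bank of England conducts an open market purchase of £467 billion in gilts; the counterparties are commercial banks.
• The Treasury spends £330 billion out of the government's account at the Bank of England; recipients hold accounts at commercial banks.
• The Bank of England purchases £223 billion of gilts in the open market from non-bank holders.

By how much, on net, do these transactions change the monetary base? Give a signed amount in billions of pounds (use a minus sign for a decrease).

Discount-window loan £472 billion: Bank of England balance sheet expands → +£472B.
Currency deposit £434 billion: just a shift between currency and reserves — both are base money → 0.
OMO purchase (from banks) £467 billion: Bank of England balance sheet expands → +£467B.
Government spending £330 billion: a non-base liability converts back to reserves → +£330B.
Asset purchase (from non-banks) £223 billion: Bank of England balance sheet expands → +£223B.
Net: 472 + 0 + 467 + 330 + 223 = +£1492 billion.

+£1492 billion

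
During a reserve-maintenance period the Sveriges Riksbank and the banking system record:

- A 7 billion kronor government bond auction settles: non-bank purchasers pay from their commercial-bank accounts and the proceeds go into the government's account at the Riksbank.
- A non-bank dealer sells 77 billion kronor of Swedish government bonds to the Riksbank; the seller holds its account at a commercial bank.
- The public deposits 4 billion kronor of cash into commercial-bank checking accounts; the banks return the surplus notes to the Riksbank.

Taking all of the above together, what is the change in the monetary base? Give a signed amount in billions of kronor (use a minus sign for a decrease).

Government account inflow 7 billion kronor: reserves shift to a non-base liability → −7B.
Asset purchase (from non-banks) 77 billion kronor: Riksbank balance sheet expands → +77B.
Currency deposit 4 billion kronor: just a shift between currency and reserves — both are base money → 0.
Net: −7 + 77 + 0 = +70 billion.

+70 billion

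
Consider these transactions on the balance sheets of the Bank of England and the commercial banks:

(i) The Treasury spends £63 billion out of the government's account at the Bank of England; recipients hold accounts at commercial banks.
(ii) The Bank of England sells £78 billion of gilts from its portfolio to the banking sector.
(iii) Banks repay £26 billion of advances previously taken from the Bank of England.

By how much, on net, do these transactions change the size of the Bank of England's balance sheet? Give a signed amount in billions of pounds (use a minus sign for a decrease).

Bank of England balance sheet:
  Assets:      Securities −£78B, Loans to banks −£26B
  Liabilities: Bank reserves −£41B, Government deposits −£63B
Change in total Bank of England assets = -£104 billion.

-£104 billion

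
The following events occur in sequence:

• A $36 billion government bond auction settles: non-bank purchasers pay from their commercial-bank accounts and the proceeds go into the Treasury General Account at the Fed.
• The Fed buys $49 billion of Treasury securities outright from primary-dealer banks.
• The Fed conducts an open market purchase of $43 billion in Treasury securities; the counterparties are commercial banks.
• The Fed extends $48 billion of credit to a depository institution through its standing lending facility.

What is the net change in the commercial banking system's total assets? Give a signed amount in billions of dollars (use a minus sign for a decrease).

+$12 billion

Fed balance sheet:
  Assets:      Securities +$92B, Loans to banks +$48B
  Liabilities: Bank reserves +$104B, Government deposits +$36B
Commercial banking system:
  Assets:      Reserves at CB +$104B, Securities −$92B
  Liabilities: Checkable deposits −$36B, Borrowings from CB +$48B
Change in total bank assets = +$12 billion.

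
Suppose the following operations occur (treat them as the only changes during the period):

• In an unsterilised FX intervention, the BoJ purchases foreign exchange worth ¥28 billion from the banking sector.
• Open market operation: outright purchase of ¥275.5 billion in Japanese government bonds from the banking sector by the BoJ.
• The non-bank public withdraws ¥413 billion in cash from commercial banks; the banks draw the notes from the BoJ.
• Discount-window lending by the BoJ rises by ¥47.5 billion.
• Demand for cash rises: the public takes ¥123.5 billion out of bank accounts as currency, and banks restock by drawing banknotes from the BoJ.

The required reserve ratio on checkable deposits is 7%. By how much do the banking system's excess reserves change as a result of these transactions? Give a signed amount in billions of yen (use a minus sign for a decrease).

-¥147.945 billion

FX purchase ¥28 billion: reserves +¥28B, deposits 0.
OMO purchase (from banks) ¥275.5 billion: reserves +¥275.5B, deposits 0.
Currency withdrawal ¥413 billion: reserves −¥413B, deposits −¥413B.
Discount-window loan ¥47.5 billion: reserves +¥47.5B, deposits 0.
Currency withdrawal ¥123.5 billion: reserves −¥123.5B, deposits −¥123.5B.
Totals: Δreserves = −¥185.5B, Δdeposits = −¥536.5B.
Δrequired reserves = 7% × −¥536.5B = −¥37.555B.
Δexcess reserves = Δreserves − Δrequired = −¥185.5B − (−¥37.555B) = -¥147.945 billion.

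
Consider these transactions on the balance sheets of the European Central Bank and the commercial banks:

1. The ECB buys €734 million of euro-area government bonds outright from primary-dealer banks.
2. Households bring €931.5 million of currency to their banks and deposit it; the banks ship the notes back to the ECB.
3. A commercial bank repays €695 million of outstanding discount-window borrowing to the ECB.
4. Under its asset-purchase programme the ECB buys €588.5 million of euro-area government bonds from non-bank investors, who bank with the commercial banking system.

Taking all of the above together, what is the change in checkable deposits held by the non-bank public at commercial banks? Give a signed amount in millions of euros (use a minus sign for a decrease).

+€1520 million

OMO purchase (from banks) €734 million: the counterparty is a bank, so public deposits are unchanged → 0.
Currency deposit €931.5 million: non-bank counterparties' bank balances rise → +€931.5M.
Discount-window repayment €695 million: the counterparty is a bank, so public deposits are unchanged → 0.
Asset purchase (from non-banks) €588.5 million: non-bank counterparties' bank balances rise → +€588.5M.
Net: 0 + 931.5 + 0 + 588.5 = +€1520 million.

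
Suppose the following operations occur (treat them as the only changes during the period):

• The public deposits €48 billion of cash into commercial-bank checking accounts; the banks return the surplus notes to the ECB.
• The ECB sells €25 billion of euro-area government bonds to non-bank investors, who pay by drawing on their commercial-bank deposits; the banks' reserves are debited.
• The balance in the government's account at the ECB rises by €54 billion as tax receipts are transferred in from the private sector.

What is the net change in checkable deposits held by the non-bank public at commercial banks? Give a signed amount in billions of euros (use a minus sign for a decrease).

ECB balance sheet:
  Assets:      Securities −€25B
  Liabilities: Bank reserves −€31B, Currency in circulation −€48B, Government deposits +€54B
Commercial banking system:
  Assets:      Reserves at CB −€31B
  Liabilities: Checkable deposits −€31B
So the change in checkable deposits held by the non-bank public at commercial banks is -€31 billion.

-€31 billion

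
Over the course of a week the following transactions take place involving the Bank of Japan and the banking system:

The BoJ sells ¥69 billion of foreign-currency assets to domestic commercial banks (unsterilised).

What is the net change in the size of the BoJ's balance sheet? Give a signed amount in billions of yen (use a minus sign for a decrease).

BoJ balance sheet:
  Assets:      Foreign assets −¥69B
  Liabilities: Bank reserves −¥69B
Change in total BoJ assets = -¥69 billion.

-¥69 billion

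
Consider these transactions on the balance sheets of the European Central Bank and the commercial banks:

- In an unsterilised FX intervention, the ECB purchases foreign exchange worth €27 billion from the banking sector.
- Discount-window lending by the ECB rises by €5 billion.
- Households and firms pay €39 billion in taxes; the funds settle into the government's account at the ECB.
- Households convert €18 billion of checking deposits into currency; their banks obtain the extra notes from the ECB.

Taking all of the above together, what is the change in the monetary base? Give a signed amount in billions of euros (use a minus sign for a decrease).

-€7 billion

ECB balance sheet:
  Assets:      Loans to banks +€5B, Foreign assets +€27B
  Liabilities: Bank reserves −€25B, Currency in circulation +€18B, Government deposits +€39B
Monetary base = currency + reserves: +€18B + (−€25B) = -€7 billion.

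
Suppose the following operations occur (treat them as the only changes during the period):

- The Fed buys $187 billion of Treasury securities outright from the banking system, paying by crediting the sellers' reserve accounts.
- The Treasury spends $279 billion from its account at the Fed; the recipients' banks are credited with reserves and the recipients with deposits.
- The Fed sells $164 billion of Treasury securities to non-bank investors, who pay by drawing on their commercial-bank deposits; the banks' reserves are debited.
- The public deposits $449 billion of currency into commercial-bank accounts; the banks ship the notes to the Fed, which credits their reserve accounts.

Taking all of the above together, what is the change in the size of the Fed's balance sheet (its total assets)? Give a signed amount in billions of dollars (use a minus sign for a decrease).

OMO purchase (from banks) $187 billion: a Fed asset is acquired → +$187B.
Government spending $279 billion: only the composition of liabilities changes → 0.
Asset sale (to non-banks) $164 billion: a Fed asset is shed → −$164B.
Currency deposit $449 billion: only the composition of liabilities changes → 0.
Net: 187 + 0 − 164 + 0 = +$23 billion.

+$23 billion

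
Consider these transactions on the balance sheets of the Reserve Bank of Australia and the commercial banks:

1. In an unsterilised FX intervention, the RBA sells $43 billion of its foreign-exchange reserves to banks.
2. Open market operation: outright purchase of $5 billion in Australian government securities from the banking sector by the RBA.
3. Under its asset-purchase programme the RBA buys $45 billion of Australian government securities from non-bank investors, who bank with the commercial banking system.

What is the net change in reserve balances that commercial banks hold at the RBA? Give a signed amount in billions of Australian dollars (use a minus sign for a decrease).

+$7 billion

RBA balance sheet:
  Assets:      Securities +$50B, Foreign assets −$43B
  Liabilities: Bank reserves +$7B
So the change in reserve balances that commercial banks hold at the RBA is +$7 billion.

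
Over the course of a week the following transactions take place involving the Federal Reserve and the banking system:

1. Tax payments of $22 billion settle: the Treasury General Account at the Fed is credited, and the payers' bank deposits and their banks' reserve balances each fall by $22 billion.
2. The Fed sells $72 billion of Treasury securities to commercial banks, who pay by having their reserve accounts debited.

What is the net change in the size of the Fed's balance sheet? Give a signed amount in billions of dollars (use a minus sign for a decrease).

-$72 billion

Fed balance sheet:
  Assets:      Securities −$72B
  Liabilities: Bank reserves −$94B, Government deposits +$22B
Change in total Fed assets = -$72 billion.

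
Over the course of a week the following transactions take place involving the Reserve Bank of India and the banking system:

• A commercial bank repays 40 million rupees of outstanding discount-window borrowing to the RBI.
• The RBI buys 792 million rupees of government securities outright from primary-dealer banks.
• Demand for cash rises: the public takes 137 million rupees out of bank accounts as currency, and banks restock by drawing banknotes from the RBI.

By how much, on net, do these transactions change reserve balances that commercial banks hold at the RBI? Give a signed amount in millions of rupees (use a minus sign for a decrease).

+615 million

RBI balance sheet:
  Assets:      Securities +792M, Loans to banks −40M
  Liabilities: Bank reserves +615M, Currency in circulation +137M
Commercial banking system:
  Assets:      Reserves at CB +615M, Securities −792M
  Liabilities: Checkable deposits −137M, Borrowings from CB −40M
So the change in reserve balances that commercial banks hold at the RBI is +615 million.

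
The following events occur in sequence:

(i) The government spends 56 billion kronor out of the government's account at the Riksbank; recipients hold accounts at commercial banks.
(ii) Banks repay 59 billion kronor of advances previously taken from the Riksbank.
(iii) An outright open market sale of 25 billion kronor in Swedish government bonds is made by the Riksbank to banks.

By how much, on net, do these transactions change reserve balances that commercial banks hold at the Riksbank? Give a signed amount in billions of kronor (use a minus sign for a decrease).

Government spending 56 billion kronor: government payments flow into bank reserve accounts → +56B.
Discount-window repayment 59 billion kronor: repayment is debited from reserves → −59B.
OMO sale (to banks) 25 billion kronor: the buying banks pay out of their reserve balances → −25B.
Net: 56 − 59 − 25 = -28 billion.

-28 billion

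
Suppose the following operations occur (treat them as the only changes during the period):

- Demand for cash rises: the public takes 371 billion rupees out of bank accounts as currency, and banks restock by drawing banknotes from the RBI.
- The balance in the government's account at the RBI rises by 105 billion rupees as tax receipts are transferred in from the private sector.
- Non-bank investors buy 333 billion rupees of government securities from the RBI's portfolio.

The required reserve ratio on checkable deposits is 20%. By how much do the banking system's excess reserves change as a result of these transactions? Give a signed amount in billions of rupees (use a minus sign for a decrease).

Currency withdrawal 371 billion rupees: reserves −371B, deposits −371B.
Government account inflow 105 billion rupees: reserves −105B, deposits −105B.
Asset sale (to non-banks) 333 billion rupees: reserves −333B, deposits −333B.
Totals: Δreserves = −809B, Δdeposits = −809B.
Δrequired reserves = 20% × −809B = −161.8B.
Δexcess reserves = Δreserves − Δrequired = −809B − (−161.8B) = -647.2 billion.

-647.2 billion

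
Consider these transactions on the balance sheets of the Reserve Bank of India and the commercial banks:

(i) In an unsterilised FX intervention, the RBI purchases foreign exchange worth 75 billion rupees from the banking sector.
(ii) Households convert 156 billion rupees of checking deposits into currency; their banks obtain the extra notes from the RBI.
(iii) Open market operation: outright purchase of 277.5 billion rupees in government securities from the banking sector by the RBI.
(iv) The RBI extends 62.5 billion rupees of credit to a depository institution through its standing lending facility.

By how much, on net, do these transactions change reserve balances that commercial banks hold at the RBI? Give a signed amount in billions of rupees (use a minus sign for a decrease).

FX purchase 75 billion rupees: the RBI pays by crediting reserve accounts → +75B.
Currency withdrawal 156 billion rupees: banks swap reserves for currency → −156B.
OMO purchase (from banks) 277.5 billion rupees: the RBI pays by crediting reserve accounts → +277.5B.
Discount-window loan 62.5 billion rupees: the loan is credited to the bank's reserve account → +62.5B.
Net: 75 − 156 + 277.5 + 62.5 = +259 billion.

+259 billion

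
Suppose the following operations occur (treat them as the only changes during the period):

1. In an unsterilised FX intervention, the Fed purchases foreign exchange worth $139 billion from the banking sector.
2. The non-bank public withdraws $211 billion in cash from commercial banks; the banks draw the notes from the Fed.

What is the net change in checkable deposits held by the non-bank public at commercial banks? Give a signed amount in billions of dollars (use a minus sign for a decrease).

-$211 billion

Fed balance sheet:
  Assets:      Foreign assets +$139B
  Liabilities: Bank reserves −$72B, Currency in circulation +$211B
Commercial banking system:
  Assets:      Reserves at CB −$72B, Foreign assets −$139B
  Liabilities: Checkable deposits −$211B
So the change in checkable deposits held by the non-bank public at commercial banks is -$211 billion.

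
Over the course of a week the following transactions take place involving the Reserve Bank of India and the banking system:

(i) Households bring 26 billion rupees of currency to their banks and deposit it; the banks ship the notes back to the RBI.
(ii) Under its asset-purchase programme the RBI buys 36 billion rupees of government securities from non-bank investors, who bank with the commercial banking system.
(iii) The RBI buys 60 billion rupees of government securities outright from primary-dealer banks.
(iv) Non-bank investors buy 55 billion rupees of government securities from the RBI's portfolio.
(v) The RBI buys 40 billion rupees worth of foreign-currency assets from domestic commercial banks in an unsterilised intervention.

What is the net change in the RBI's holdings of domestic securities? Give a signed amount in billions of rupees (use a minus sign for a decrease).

+41 billion

RBI balance sheet:
  Assets:      Securities +41B, Foreign assets +40B
  Liabilities: Bank reserves +107B, Currency in circulation −26B
Commercial banking system:
  Assets:      Reserves at CB +107B, Securities −60B, Foreign assets −40B
  Liabilities: Checkable deposits +7B
So the change in the RBI's holdings of domestic securities is +41 billion.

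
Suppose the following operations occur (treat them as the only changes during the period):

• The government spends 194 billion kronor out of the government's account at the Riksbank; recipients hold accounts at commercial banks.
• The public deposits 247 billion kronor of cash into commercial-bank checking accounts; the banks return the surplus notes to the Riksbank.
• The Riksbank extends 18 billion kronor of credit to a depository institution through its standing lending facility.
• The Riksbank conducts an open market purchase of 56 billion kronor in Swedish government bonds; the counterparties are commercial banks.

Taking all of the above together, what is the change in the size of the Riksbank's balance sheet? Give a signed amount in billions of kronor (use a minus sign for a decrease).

+74 billion

Riksbank balance sheet:
  Assets:      Securities +56B, Loans to banks +18B
  Liabilities: Bank reserves +515B, Currency in circulation −247B, Government deposits −194B
Commercial banking system:
  Assets:      Reserves at CB +515B, Securities −56B
  Liabilities: Checkable deposits +441B, Borrowings from CB +18B
Change in total Riksbank assets = +74 billion.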